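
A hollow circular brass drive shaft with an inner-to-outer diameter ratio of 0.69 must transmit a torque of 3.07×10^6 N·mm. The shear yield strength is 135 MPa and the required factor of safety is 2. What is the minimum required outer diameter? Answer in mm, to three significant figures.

τ_allow = 135/2 = 67.50 MPa.
For a hollow shaft τ = 16T/[πd_o³(1−k⁴)] with k = 0.69, so 1−k⁴ = 0.7733.
d_o³ = 16T/[π τ_allow (1−k⁴)] = 16×3070000/(π×67.50×0.7733) = 299500 mm³.
d_o = 66.91 mm.

d_o = 66.9 mm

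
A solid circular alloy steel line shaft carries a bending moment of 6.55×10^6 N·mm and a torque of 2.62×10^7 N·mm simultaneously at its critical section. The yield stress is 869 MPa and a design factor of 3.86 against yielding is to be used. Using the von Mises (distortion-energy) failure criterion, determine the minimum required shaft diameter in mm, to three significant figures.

σ_allow = σ_y/n = 869/3.86 = 225.1 MPa.
For a solid shaft σ_b = 32M/(πd³) and τ = 16T/(πd³), so the von Mises stress is σ' = (16/πd³)·√(4M²+3T²).
√(4M²+3T²) = √(4×(6.550×10^6)² + 3×(2.620×10^7)²) = 4.723×10^7 N·mm.
d³ = 16×4.723×10^7/(π×225.1) = 1.069×10^6 mm³.
d = 102.2 mm.

d = 102 mm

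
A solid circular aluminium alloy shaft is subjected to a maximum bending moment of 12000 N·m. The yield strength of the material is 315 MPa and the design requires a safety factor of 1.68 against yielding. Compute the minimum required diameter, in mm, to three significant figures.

d = 86.7 mm

σ_allow = 315/1.68 = 187.5 MPa.
For a solid circular section σ = 32M/(πd³), so d³ = 32M/(π σ_allow) = 32×1.2000×10^7/(π×187.5) = 651900 mm³.
d = 86.71 mm.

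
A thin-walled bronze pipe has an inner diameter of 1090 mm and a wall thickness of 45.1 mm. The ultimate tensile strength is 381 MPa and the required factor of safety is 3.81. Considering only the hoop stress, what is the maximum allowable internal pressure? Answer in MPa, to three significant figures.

σ_allow = 381/3.81 = 100.0 MPa.
σ_h = pD/(2t) → p_allow = 2σ_allow t/D = 2×100.0×45.1/1090 = 8.275 MPa.

p_allow = 8.28 MPa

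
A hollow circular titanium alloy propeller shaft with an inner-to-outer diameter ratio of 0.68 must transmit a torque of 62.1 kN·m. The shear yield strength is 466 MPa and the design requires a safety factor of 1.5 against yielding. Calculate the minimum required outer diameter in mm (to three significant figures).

d_o = 109 mm

τ_allow = 466/1.5 = 310.7 MPa.
For a hollow shaft τ = 16T/[πd_o³(1−k⁴)] with k = 0.68, so 1−k⁴ = 0.7862.
d_o³ = 16T/[π τ_allow (1−k⁴)] = 16×6.2100×10^7/(π×310.7×0.7862) = 1.295×10^6 mm³.
d_o = 109.0 mm.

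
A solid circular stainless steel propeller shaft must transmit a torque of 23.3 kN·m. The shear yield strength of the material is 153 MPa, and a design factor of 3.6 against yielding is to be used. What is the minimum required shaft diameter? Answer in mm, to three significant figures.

d = 141 mm

Allowable shear stress τ_allow = 153/3.6 = 42.50 MPa.
For a solid shaft τ = 16T/(πd³), so d³ = 16T/(π τ_allow) = 16×2.3300×10^7/(π×42.50) = 2.792×10^6 mm³.
d = (2.792×10^6)^(1/3) = 140.8 mm.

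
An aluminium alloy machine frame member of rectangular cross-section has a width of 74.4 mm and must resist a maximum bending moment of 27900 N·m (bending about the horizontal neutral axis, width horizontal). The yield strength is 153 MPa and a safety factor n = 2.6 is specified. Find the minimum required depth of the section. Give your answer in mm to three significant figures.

σ_allow = 153/2.6 = 58.85 MPa.
For a rectangular section σ = 6M/(bh²), so h² = 6M/(b σ_allow) = 6×2.7900×10^7/(74.4×58.85) = 38240 mm².
h = 195.5 mm.

h = 196 mm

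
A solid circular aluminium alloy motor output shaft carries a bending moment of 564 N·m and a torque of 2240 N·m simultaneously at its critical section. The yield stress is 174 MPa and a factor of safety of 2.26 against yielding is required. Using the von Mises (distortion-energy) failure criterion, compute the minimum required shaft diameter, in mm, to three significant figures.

d = 64.4 mm

σ_allow = σ_y/n = 174/2.26 = 76.99 MPa.
For a solid shaft σ_b = 32M/(πd³) and τ = 16T/(πd³), so the von Mises stress is σ' = (16/πd³)·√(4M²+3T²).
√(4M²+3T²) = √(4×(564000)² + 3×(2.240×10^6)²) = 4.040×10^6 N·mm.
d³ = 16×4.040×10^6/(π×76.99) = 267300 mm³.
d = 64.41 mm.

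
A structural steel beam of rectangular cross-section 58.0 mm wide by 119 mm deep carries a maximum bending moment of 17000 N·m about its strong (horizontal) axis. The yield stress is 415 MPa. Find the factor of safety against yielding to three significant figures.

n = 3.34

Section modulus S = bh²/6 = 58.0×119²/6 = 136900 mm³.
σ = M/S = 1.7000×10^7/136900 = 124.2 MPa.
n = 415/124.2 = 3.342.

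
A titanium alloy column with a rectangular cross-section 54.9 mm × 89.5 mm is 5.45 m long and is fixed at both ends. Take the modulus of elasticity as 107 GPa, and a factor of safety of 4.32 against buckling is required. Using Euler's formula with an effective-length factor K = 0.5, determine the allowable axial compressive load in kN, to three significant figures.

P_allow = 40.6 kN

Buckling occurs about the weak axis: I_min = h·b³/12 = 89.5×54.9³/12 = 1.234×10^6 mm⁴ (b = 54.9 mm is the smaller dimension).
Effective length L_e = KL = 0.5×5.45 m = 2725 mm.
Euler critical load P_cr = π²EI/L_e² = π²×107000×1.234×10^6/2725² = 175500 N.
P_allow = P_cr/n = 175500/4.32 = 40630 N.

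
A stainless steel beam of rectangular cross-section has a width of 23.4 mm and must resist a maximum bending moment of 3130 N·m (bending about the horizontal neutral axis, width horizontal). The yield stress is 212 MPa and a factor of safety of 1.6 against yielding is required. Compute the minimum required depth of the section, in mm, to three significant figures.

h = 77.8 mm

σ_allow = 212/1.6 = 132.5 MPa.
For a rectangular section σ = 6M/(bh²), so h² = 6M/(b σ_allow) = 6×3130000/(23.4×132.5) = 6057 mm².
h = 77.83 mm.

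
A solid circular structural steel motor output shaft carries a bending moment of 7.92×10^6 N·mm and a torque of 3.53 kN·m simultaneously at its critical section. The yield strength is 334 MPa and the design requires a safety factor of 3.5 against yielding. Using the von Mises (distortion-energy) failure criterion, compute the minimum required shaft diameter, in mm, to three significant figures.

d = 96.8 mm

σ_allow = σ_y/n = 334/3.5 = 95.43 MPa.
For a solid shaft σ_b = 32M/(πd³) and τ = 16T/(πd³), so the von Mises stress is σ' = (16/πd³)·√(4M²+3T²).
√(4M²+3T²) = √(4×(7.920×10^6)² + 3×(3.530×10^6)²) = 1.698×10^7 N·mm.
d³ = 16×1.698×10^7/(π×95.43) = 906200 mm³.
d = 96.77 mm.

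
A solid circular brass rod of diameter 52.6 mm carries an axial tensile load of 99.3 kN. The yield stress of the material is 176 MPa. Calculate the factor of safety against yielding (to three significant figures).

A = πd²/4 = 2173 mm².
σ = F/A = 99300/2173 = 45.70 MPa.
n = 176/45.70 = 3.851.

n = 3.85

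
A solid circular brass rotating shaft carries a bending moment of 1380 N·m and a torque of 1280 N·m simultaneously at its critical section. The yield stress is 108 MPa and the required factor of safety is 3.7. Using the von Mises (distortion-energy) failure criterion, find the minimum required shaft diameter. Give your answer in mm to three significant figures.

σ_allow = σ_y/n = 108/3.7 = 29.19 MPa.
For a solid shaft σ_b = 32M/(πd³) and τ = 16T/(πd³), so the von Mises stress is σ' = (16/πd³)·√(4M²+3T²).
√(4M²+3T²) = √(4×(1.380×10^6)² + 3×(1.280×10^6)²) = 3.540×10^6 N·mm.
d³ = 16×3.540×10^6/(π×29.19) = 617700 mm³.
d = 85.16 mm.

d = 85.2 mm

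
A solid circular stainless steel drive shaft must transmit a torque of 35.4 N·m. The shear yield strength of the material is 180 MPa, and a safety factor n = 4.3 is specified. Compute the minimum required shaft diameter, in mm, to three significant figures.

d = 16.3 mm

Allowable shear stress τ_allow = 180/4.3 = 41.86 MPa.
For a solid shaft τ = 16T/(πd³), so d³ = 16T/(π τ_allow) = 16×35400/(π×41.86) = 4307 mm³.
d = (4307)^(1/3) = 16.27 mm.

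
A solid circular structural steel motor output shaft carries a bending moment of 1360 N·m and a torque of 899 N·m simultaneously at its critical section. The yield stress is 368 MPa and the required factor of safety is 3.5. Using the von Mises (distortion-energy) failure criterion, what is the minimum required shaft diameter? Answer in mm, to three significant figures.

d = 53.3 mm

σ_allow = σ_y/n = 368/3.5 = 105.1 MPa.
For a solid shaft σ_b = 32M/(πd³) and τ = 16T/(πd³), so the von Mises stress is σ' = (16/πd³)·√(4M²+3T²).
√(4M²+3T²) = √(4×(1.360×10^6)² + 3×(899000)²) = 3.134×10^6 N·mm.
d³ = 16×3.134×10^6/(π×105.1) = 151800 mm³.
d = 53.35 mm.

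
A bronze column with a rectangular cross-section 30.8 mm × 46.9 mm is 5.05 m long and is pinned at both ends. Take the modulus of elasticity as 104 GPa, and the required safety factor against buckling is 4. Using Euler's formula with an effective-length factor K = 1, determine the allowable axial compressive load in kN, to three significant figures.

P_allow = 1.15 kN

Buckling occurs about the weak axis: I_min = h·b³/12 = 46.9×30.8³/12 = 114200 mm⁴ (b = 30.8 mm is the smaller dimension).
Effective length L_e = KL = 1×5.05 m = 5050 mm.
Euler critical load P_cr = π²EI/L_e² = π²×104000×114200/5050² = 4596 N.
P_allow = P_cr/n = 4596/4 = 1149 N.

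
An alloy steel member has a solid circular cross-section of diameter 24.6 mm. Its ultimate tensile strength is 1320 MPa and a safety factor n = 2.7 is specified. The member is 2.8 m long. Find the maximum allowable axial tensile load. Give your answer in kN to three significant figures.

F_allow = 232 kN

σ_allow = 1320/2.7 = 488.9 MPa.
A = πd²/4 = π×24.6²/4 = 475.3 mm².
F_allow = σ_allow × A = 488.9×475.3 = 232400 N.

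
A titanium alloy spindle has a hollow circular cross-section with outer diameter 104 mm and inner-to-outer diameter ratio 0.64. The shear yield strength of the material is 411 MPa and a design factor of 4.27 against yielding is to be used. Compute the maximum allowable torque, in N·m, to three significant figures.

T_allow = 17700 N·m

τ_allow = 411/4.27 = 96.25 MPa.
For a hollow shaft T_allow = τ_allow·πd_o³(1−k⁴)/16 with 1−k⁴ = 0.8322, so πd_o³(1−k⁴)/16 = 183800 mm³.
T_allow = 96.25×183800 = 1.769×10^7 N·mm = 17690 N·m.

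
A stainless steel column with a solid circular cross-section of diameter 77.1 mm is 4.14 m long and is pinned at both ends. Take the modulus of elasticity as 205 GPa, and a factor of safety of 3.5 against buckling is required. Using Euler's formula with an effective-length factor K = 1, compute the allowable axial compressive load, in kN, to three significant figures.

I = πd⁴/64 = π×77.1⁴/64 = 1.735×10^6 mm⁴.
Effective length L_e = KL = 1×4.14 m = 4140 mm.
Euler critical load P_cr = π²EI/L_e² = π²×205000×1.735×10^6/4140² = 204800 N.
P_allow = P_cr/n = 204800/3.5 = 58500 N.

P_allow = 58.5 kN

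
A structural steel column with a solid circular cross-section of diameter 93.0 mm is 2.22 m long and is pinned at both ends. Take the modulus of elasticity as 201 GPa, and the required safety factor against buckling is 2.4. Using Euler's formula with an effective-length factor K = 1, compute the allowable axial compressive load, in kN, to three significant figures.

P_allow = 616 kN

I = πd⁴/64 = π×93.0⁴/64 = 3.672×10^6 mm⁴.
Effective length L_e = KL = 1×2.22 m = 2220 mm.
Euler critical load P_cr = π²EI/L_e² = π²×201000×3.672×10^6/2220² = 1.478×10^6 N.
P_allow = P_cr/n = 1.478×10^6/2.4 = 615900 N.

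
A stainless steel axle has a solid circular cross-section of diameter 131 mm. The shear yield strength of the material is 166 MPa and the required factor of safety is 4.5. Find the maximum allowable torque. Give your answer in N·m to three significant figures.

T_allow = 16300 N·m

τ_allow = 166/4.5 = 36.89 MPa.
For a solid shaft T_allow = τ_allow·πd³/16; πd³/16 = π×131³/16 = 441400 mm³.
T_allow = 36.89×441400 = 1.628×10^7 N·mm = 16280 N·m.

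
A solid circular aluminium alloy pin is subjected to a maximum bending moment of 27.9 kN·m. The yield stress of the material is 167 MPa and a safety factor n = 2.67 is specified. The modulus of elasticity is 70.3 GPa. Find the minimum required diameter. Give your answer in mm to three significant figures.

σ_allow = 167/2.67 = 62.55 MPa.
For a solid circular section σ = 32M/(πd³), so d³ = 32M/(π σ_allow) = 32×2.7900×10^7/(π×62.55) = 4.544×10^6 mm³.
d = 165.6 mm.

d = 166 mm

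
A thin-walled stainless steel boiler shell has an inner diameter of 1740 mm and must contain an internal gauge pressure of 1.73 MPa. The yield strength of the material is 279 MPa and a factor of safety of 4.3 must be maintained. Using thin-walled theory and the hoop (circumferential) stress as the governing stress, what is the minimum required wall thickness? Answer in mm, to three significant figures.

σ_allow = 279/4.3 = 64.88 MPa.
Hoop stress σ_h = pD/(2t), so t = pD/(2σ_allow) = 1.73×1740/(2×64.88) = 23.20 mm.

t = 23.2 mm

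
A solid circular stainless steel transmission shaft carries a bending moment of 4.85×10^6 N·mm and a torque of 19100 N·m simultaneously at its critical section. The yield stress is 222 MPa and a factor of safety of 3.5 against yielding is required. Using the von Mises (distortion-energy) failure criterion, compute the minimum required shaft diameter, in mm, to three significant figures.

σ_allow = σ_y/n = 222/3.5 = 63.43 MPa.
For a solid shaft σ_b = 32M/(πd³) and τ = 16T/(πd³), so the von Mises stress is σ' = (16/πd³)·√(4M²+3T²).
√(4M²+3T²) = √(4×(4.850×10^6)² + 3×(1.910×10^7)²) = 3.447×10^7 N·mm.
d³ = 16×3.447×10^7/(π×63.43) = 2.768×10^6 mm³.
d = 140.4 mm.

d = 140 mm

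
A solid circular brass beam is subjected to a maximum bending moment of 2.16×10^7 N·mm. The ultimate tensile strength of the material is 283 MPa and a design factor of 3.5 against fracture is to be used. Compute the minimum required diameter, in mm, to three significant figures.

d = 140 mm

σ_allow = 283/3.5 = 80.86 MPa.
For a solid circular section σ = 32M/(πd³), so d³ = 32M/(π σ_allow) = 32×2.1600×10^7/(π×80.86) = 2.721×10^6 mm³.
d = 139.6 mm.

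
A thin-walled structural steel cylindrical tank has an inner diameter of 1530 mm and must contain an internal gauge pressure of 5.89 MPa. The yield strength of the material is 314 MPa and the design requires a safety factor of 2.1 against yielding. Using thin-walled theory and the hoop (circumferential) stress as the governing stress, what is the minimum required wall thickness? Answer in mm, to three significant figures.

t = 30.1 mm

σ_allow = 314/2.1 = 149.5 MPa.
Hoop stress σ_h = pD/(2t), so t = pD/(2σ_allow) = 5.89×1530/(2×149.5) = 30.13 mm.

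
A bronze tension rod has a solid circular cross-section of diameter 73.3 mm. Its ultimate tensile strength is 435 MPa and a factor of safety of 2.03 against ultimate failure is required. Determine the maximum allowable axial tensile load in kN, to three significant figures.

F_allow = 904 kN

σ_allow = 435/2.03 = 214.3 MPa.
A = πd²/4 = π×73.3²/4 = 4220 mm².
F_allow = σ_allow × A = 214.3×4220 = 904300 N.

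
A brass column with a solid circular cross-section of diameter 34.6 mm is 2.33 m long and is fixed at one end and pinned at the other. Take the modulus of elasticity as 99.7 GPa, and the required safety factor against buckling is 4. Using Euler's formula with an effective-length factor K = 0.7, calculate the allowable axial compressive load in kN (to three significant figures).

I = πd⁴/64 = π×34.6⁴/64 = 70350 mm⁴.
Effective length L_e = KL = 0.7×2.33 m = 1631 mm.
Euler critical load P_cr = π²EI/L_e² = π²×99700×70350/1631² = 26020 N.
P_allow = P_cr/n = 26020/4 = 6506 N.

P_allow = 6.51 kN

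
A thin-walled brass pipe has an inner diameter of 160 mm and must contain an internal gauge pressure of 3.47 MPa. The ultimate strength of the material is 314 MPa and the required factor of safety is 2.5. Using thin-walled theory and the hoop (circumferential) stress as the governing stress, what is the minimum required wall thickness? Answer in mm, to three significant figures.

t = 2.21 mm

σ_allow = 314/2.5 = 125.6 MPa.
Hoop stress σ_h = pD/(2t), so t = pD/(2σ_allow) = 3.47×160/(2×125.6) = 2.210 mm.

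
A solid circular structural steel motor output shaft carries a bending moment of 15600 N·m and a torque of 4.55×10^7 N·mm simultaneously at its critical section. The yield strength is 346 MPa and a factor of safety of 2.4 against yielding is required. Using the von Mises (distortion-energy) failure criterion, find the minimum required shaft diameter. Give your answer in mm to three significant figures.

σ_allow = σ_y/n = 346/2.4 = 144.2 MPa.
For a solid shaft σ_b = 32M/(πd³) and τ = 16T/(πd³), so the von Mises stress is σ' = (16/πd³)·√(4M²+3T²).
√(4M²+3T²) = √(4×(1.560×10^7)² + 3×(4.550×10^7)²) = 8.476×10^7 N·mm.
d³ = 16×8.476×10^7/(π×144.2) = 2.994×10^6 mm³.
d = 144.1 mm.

d = 144 mm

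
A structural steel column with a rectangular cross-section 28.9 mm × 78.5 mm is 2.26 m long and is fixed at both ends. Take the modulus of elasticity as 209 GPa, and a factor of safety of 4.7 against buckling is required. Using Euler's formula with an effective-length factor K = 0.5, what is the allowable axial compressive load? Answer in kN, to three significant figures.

Buckling occurs about the weak axis: I_min = h·b³/12 = 78.5×28.9³/12 = 157900 mm⁴ (b = 28.9 mm is the smaller dimension).
Effective length L_e = KL = 0.5×2.26 m = 1130 mm.
Euler critical load P_cr = π²EI/L_e² = π²×209000×157900/1130² = 255100 N.
P_allow = P_cr/n = 255100/4.7 = 54270 N.

P_allow = 54.3 kN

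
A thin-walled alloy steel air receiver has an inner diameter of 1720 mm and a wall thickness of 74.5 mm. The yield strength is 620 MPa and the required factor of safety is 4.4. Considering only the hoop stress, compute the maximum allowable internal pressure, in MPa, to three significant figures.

σ_allow = 620/4.4 = 140.9 MPa.
σ_h = pD/(2t) → p_allow = 2σ_allow t/D = 2×140.9×74.5/1720 = 12.21 MPa.

p_allow = 12.2 MPa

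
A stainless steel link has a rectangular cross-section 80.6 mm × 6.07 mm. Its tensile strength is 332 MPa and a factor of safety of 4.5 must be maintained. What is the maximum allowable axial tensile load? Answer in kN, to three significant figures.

σ_allow = 332/4.5 = 73.78 MPa.
A = 80.6×6.07 = 489.2 mm².
F_allow = σ_allow × A = 73.78×489.2 = 36100 N.

F_allow = 36.1 kN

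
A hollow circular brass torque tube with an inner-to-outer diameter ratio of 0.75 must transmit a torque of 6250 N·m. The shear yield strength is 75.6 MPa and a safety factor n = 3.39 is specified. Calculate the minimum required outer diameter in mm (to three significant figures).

τ_allow = 75.6/3.39 = 22.30 MPa.
For a hollow shaft τ = 16T/[πd_o³(1−k⁴)] with k = 0.75, so 1−k⁴ = 0.6836.
d_o³ = 16T/[π τ_allow (1−k⁴)] = 16×6250000/(π×22.30×0.6836) = 2.088×10^6 mm³.
d_o = 127.8 mm.

d_o = 128 mm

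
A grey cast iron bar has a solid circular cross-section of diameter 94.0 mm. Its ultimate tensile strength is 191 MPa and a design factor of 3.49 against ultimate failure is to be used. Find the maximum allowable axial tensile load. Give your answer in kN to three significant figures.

σ_allow = 191/3.49 = 54.73 MPa.
A = πd²/4 = π×94.0²/4 = 6940 mm².
F_allow = σ_allow × A = 54.73×6940 = 379800 N.

F_allow = 380 kN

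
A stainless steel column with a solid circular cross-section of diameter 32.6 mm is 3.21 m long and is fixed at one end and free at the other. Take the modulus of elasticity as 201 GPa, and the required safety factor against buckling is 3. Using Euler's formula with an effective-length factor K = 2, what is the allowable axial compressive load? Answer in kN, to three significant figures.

P_allow = 0.889 kN

I = πd⁴/64 = π×32.6⁴/64 = 55440 mm⁴.
Effective length L_e = KL = 2×3.21 m = 6420 mm.
Euler critical load P_cr = π²EI/L_e² = π²×201000×55440/6420² = 2668 N.
P_allow = P_cr/n = 2668/3 = 889.5 N.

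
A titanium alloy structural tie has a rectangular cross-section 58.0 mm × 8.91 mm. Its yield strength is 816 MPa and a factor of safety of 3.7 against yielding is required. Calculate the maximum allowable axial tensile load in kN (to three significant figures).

F_allow = 114 kN

σ_allow = 816/3.7 = 220.5 MPa.
A = 58.0×8.91 = 516.8 mm².
F_allow = σ_allow × A = 220.5×516.8 = 114000 N.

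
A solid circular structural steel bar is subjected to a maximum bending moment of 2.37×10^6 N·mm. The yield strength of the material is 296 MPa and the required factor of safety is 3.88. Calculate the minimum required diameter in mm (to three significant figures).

σ_allow = 296/3.88 = 76.29 MPa.
For a solid circular section σ = 32M/(πd³), so d³ = 32M/(π σ_allow) = 32×2370000/(π×76.29) = 316400 mm³.
d = 68.14 mm.

d = 68.1 mm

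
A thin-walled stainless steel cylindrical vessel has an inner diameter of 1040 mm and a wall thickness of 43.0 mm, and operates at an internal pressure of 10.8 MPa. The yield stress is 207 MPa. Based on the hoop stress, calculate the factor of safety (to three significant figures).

n = 1.58

σ_h = pD/(2t) = 10.8×1040/(2×43.0) = 130.6 MPa.
n = 207/130.6 = 1.585.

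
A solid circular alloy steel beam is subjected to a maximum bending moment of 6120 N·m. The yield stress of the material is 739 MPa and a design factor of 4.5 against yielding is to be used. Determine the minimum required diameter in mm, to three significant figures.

d = 72.4 mm

σ_allow = 739/4.5 = 164.2 MPa.
For a solid circular section σ = 32M/(πd³), so d³ = 32M/(π σ_allow) = 32×6120000/(π×164.2) = 379600 mm³.
d = 72.41 mm.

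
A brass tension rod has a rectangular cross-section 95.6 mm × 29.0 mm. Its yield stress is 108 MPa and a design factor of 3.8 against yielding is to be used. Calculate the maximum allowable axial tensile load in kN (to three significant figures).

F_allow = 78.8 kN

σ_allow = 108/3.8 = 28.42 MPa.
A = 95.6×29.0 = 2772 mm².
F_allow = σ_allow × A = 28.42×2772 = 78790 N.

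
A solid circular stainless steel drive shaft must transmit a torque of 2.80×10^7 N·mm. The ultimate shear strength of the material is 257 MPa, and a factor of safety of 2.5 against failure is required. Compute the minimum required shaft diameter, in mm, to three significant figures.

d = 112 mm

Allowable shear stress τ_allow = 257/2.5 = 102.8 MPa.
For a solid shaft τ = 16T/(πd³), so d³ = 16T/(π τ_allow) = 16×2.8000×10^7/(π×102.8) = 1.387×10^6 mm³.
d = (1.387×10^6)^(1/3) = 111.5 mm.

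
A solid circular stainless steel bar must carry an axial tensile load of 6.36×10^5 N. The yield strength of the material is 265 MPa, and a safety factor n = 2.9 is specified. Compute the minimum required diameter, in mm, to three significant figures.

d = 94.1 mm

Allowable stress σ_allow = 265/2.9 = 91.38 MPa.
Required area A = F/σ_allow = 636000/91.38 = 6960 mm².
A = πd²/4 → d = √(4A/π) = 94.14 mm.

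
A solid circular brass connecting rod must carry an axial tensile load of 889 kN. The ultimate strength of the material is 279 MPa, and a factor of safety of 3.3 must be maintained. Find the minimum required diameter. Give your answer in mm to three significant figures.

Allowable stress σ_allow = 279/3.3 = 84.55 MPa.
Required area A = F/σ_allow = 889000/84.55 = 10520 mm².
A = πd²/4 → d = √(4A/π) = 115.7 mm.

d = 116 mm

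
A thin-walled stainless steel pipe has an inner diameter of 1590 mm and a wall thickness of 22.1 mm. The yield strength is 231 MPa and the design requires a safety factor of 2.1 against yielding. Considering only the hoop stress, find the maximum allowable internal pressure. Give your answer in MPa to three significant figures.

p_allow = 3.06 MPa

σ_allow = 231/2.1 = 110.0 MPa.
σ_h = pD/(2t) → p_allow = 2σ_allow t/D = 2×110.0×22.1/1590 = 3.058 MPa.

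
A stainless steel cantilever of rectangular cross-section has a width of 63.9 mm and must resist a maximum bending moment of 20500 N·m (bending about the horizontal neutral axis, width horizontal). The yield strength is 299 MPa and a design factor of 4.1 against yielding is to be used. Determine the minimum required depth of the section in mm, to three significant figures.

σ_allow = 299/4.1 = 72.93 MPa.
For a rectangular section σ = 6M/(bh²), so h² = 6M/(b σ_allow) = 6×2.0500×10^7/(63.9×72.93) = 26390 mm².
h = 162.5 mm.

h = 162 mm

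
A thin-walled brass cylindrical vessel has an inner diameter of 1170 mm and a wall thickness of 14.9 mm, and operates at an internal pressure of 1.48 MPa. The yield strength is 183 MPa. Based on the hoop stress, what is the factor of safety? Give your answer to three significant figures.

n = 3.15

σ_h = pD/(2t) = 1.48×1170/(2×14.9) = 58.11 MPa.
n = 183/58.11 = 3.149.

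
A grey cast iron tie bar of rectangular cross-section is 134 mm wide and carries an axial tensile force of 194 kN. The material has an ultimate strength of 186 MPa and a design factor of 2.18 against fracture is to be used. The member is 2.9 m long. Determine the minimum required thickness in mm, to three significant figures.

t = 17.0 mm

σ_allow = 186/2.18 = 85.32 MPa.
Required area A = F/σ_allow = 194000/85.32 = 2274 mm².
t = A/w = 2274/134 = 16.97 mm.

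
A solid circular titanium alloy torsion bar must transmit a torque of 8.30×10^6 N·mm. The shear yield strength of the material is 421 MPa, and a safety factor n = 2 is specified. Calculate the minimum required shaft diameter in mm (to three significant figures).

Allowable shear stress τ_allow = 421/2 = 210.5 MPa.
For a solid shaft τ = 16T/(πd³), so d³ = 16T/(π τ_allow) = 16×8300000/(π×210.5) = 200800 mm³.
d = (200800)^(1/3) = 58.56 mm.

d = 58.6 mm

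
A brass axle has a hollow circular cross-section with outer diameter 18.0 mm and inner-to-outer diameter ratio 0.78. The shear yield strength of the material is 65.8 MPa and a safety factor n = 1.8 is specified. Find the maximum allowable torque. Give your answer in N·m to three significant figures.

T_allow = 26.4 N·m

τ_allow = 65.8/1.8 = 36.56 MPa.
For a hollow shaft T_allow = τ_allow·πd_o³(1−k⁴)/16 with 1−k⁴ = 0.6298, so πd_o³(1−k⁴)/16 = 721.2 mm³.
T_allow = 36.56×721.2 = 26370 N·mm = 26.37 N·m.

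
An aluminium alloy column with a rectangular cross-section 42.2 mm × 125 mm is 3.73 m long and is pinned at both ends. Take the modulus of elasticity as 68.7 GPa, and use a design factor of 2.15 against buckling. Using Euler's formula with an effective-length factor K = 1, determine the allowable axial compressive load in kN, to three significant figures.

Buckling occurs about the weak axis: I_min = h·b³/12 = 125×42.2³/12 = 782800 mm⁴ (b = 42.2 mm is the smaller dimension).
Effective length L_e = KL = 1×3.73 m = 3730 mm.
Euler critical load P_cr = π²EI/L_e² = π²×68700×782800/3730² = 38150 N.
P_allow = P_cr/n = 38150/2.15 = 17740 N.

P_allow = 17.7 kN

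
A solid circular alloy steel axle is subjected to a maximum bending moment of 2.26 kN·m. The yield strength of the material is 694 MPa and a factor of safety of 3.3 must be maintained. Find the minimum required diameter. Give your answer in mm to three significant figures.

d = 47.8 mm

σ_allow = 694/3.3 = 210.3 MPa.
For a solid circular section σ = 32M/(πd³), so d³ = 32M/(π σ_allow) = 32×2260000/(π×210.3) = 109500 mm³.
d = 47.84 mm.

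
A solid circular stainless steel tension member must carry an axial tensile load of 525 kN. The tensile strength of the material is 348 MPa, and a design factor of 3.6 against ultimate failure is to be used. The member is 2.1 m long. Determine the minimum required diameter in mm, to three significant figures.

d = 83.2 mm

Allowable stress σ_allow = 348/3.6 = 96.67 MPa.
Required area A = F/σ_allow = 525000/96.67 = 5431 mm².
A = πd²/4 → d = √(4A/π) = 83.16 mm.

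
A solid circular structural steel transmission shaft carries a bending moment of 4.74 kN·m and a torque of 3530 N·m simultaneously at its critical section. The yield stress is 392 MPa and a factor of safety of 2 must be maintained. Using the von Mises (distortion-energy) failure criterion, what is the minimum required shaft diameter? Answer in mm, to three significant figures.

σ_allow = σ_y/n = 392/2 = 196.0 MPa.
For a solid shaft σ_b = 32M/(πd³) and τ = 16T/(πd³), so the von Mises stress is σ' = (16/πd³)·√(4M²+3T²).
√(4M²+3T²) = √(4×(4.740×10^6)² + 3×(3.530×10^6)²) = 1.128×10^7 N·mm.
d³ = 16×1.128×10^7/(π×196.0) = 293100 mm³.
d = 66.43 mm.

d = 66.4 mm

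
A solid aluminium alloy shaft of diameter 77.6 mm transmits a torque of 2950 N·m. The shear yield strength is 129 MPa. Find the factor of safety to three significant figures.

n = 4.01

τ = 16T/(πd³) = 16×2950000/(π×77.6³) = 32.15 MPa.
n = τ_limit/τ = 129/32.15 = 4.012.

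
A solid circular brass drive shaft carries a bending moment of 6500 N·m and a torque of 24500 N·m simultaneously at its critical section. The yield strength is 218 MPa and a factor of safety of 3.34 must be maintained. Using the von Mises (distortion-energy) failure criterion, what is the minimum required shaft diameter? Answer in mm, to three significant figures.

d = 151 mm

σ_allow = σ_y/n = 218/3.34 = 65.27 MPa.
For a solid shaft σ_b = 32M/(πd³) and τ = 16T/(πd³), so the von Mises stress is σ' = (16/πd³)·√(4M²+3T²).
√(4M²+3T²) = √(4×(6.500×10^6)² + 3×(2.450×10^7)²) = 4.438×10^7 N·mm.
d³ = 16×4.438×10^7/(π×65.27) = 3.463×10^6 mm³.
d = 151.3 mm.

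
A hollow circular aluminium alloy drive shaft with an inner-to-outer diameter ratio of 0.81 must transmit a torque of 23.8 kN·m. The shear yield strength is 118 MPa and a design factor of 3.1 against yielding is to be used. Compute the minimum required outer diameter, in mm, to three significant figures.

d_o = 177 mm

τ_allow = 118/3.1 = 38.06 MPa.
For a hollow shaft τ = 16T/[πd_o³(1−k⁴)] with k = 0.81, so 1−k⁴ = 0.5695.
d_o³ = 16T/[π τ_allow (1−k⁴)] = 16×2.3800×10^7/(π×38.06×0.5695) = 5.591×10^6 mm³.
d_o = 177.5 mm.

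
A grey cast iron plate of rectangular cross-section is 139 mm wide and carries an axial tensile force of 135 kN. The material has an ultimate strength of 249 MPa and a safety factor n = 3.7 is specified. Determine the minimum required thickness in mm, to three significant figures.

σ_allow = 249/3.7 = 67.30 MPa.
Required area A = F/σ_allow = 135000/67.30 = 2006 mm².
t = A/w = 2006/139 = 14.43 mm.

t = 14.4 mm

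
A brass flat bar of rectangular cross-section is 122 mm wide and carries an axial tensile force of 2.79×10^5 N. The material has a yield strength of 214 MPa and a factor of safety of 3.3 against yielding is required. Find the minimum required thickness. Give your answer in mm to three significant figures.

t = 35.3 mm

σ_allow = 214/3.3 = 64.85 MPa.
Required area A = F/σ_allow = 279000/64.85 = 4302 mm².
t = A/w = 4302/122 = 35.27 mm.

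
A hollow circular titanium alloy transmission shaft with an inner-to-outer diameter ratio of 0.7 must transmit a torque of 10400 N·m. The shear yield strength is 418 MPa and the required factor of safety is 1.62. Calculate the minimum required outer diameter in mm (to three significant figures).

d_o = 64.6 mm

τ_allow = 418/1.62 = 258.0 MPa.
For a hollow shaft τ = 16T/[πd_o³(1−k⁴)] with k = 0.7, so 1−k⁴ = 0.7599.
d_o³ = 16T/[π τ_allow (1−k⁴)] = 16×1.0400×10^7/(π×258.0×0.7599) = 270100 mm³.
d_o = 64.64 mm.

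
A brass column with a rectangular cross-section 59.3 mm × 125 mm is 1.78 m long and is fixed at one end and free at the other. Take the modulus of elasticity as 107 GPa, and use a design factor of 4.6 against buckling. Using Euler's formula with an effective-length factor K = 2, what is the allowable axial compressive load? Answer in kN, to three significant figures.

P_allow = 39.3 kN

Buckling occurs about the weak axis: I_min = h·b³/12 = 125×59.3³/12 = 2.172×10^6 mm⁴ (b = 59.3 mm is the smaller dimension).
Effective length L_e = KL = 2×1.78 m = 3560 mm.
Euler critical load P_cr = π²EI/L_e² = π²×107000×2.172×10^6/3560² = 181000 N.
P_allow = P_cr/n = 181000/4.6 = 39350 N.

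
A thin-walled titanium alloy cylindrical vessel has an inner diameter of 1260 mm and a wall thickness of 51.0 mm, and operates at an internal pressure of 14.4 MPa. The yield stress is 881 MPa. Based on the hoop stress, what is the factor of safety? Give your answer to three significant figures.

n = 4.95

σ_h = pD/(2t) = 14.4×1260/(2×51.0) = 177.9 MPa.
n = 881/177.9 = 4.953.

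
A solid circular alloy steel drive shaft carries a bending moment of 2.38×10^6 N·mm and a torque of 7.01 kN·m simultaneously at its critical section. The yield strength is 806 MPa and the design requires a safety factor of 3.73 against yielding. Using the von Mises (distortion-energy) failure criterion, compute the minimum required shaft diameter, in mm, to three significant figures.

d = 67.5 mm

σ_allow = σ_y/n = 806/3.73 = 216.1 MPa.
For a solid shaft σ_b = 32M/(πd³) and τ = 16T/(πd³), so the von Mises stress is σ' = (16/πd³)·√(4M²+3T²).
√(4M²+3T²) = √(4×(2.380×10^6)² + 3×(7.010×10^6)²) = 1.304×10^7 N·mm.
d³ = 16×1.304×10^7/(π×216.1) = 307400 mm³.
d = 67.49 mm.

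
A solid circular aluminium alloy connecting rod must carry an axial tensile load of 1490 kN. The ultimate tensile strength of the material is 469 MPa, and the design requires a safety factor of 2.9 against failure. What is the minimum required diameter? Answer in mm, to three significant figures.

Allowable stress σ_allow = 469/2.9 = 161.7 MPa.
Required area A = F/σ_allow = 1490000/161.7 = 9213 mm².
A = πd²/4 → d = √(4A/π) = 108.3 mm.

d = 108 mm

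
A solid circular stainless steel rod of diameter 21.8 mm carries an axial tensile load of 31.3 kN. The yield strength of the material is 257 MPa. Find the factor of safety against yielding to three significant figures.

A = πd²/4 = 373.3 mm².
σ = F/A = 31300/373.3 = 83.86 MPa.
n = 257/83.86 = 3.065.

n = 3.06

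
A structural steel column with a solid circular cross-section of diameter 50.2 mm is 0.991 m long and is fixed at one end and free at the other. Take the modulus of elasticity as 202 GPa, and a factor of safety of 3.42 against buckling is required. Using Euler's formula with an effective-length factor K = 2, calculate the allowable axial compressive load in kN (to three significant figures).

I = πd⁴/64 = π×50.2⁴/64 = 311700 mm⁴.
Effective length L_e = KL = 2×0.991 m = 1982 mm.
Euler critical load P_cr = π²EI/L_e² = π²×202000×311700/1982² = 158200 N.
P_allow = P_cr/n = 158200/3.42 = 46260 N.

P_allow = 46.3 kN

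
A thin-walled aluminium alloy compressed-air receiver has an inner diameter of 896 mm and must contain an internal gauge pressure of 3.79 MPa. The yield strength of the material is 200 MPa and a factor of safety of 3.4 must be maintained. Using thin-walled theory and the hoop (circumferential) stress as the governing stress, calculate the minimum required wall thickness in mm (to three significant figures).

t = 28.9 mm

σ_allow = 200/3.4 = 58.82 MPa.
Hoop stress σ_h = pD/(2t), so t = pD/(2σ_allow) = 3.79×896/(2×58.82) = 28.86 mm.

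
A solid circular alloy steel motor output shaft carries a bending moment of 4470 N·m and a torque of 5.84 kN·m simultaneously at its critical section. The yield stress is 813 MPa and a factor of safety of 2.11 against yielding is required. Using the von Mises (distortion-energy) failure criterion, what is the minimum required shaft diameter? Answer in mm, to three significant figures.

σ_allow = σ_y/n = 813/2.11 = 385.3 MPa.
For a solid shaft σ_b = 32M/(πd³) and τ = 16T/(πd³), so the von Mises stress is σ' = (16/πd³)·√(4M²+3T²).
√(4M²+3T²) = √(4×(4.470×10^6)² + 3×(5.840×10^6)²) = 1.350×10^7 N·mm.
d³ = 16×1.350×10^7/(π×385.3) = 178400 mm³.
d = 56.30 mm.

d = 56.3 mm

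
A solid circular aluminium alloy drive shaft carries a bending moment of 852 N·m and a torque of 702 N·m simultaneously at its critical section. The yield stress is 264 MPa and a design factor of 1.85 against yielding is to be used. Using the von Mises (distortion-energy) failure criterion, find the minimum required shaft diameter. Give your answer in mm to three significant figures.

σ_allow = σ_y/n = 264/1.85 = 142.7 MPa.
For a solid shaft σ_b = 32M/(πd³) and τ = 16T/(πd³), so the von Mises stress is σ' = (16/πd³)·√(4M²+3T²).
√(4M²+3T²) = √(4×(852000)² + 3×(702000)²) = 2.093×10^6 N·mm.
d³ = 16×2.093×10^6/(π×142.7) = 74710 mm³.
d = 42.12 mm.

d = 42.1 mm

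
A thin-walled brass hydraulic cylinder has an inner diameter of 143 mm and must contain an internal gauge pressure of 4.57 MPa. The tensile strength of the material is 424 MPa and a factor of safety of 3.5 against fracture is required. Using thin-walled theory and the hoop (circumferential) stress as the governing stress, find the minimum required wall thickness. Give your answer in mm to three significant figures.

t = 2.70 mm

σ_allow = 424/3.5 = 121.1 MPa.
Hoop stress σ_h = pD/(2t), so t = pD/(2σ_allow) = 4.57×143/(2×121.1) = 2.697 mm.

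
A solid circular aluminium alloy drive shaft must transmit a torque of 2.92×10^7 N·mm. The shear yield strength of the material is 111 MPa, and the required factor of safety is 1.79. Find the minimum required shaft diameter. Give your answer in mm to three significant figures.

d = 134 mm

Allowable shear stress τ_allow = 111/1.79 = 62.01 MPa.
For a solid shaft τ = 16T/(πd³), so d³ = 16T/(π τ_allow) = 16×2.9200×10^7/(π×62.01) = 2.398×10^6 mm³.
d = (2.398×10^6)^(1/3) = 133.9 mm.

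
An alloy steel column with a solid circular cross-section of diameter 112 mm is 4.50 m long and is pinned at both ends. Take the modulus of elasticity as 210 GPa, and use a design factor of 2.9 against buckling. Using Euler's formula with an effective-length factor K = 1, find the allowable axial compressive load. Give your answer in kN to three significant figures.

I = πd⁴/64 = π×112⁴/64 = 7.724×10^6 mm⁴.
Effective length L_e = KL = 1×4.50 m = 4500 mm.
Euler critical load P_cr = π²EI/L_e² = π²×210000×7.724×10^6/4500² = 790600 N.
P_allow = P_cr/n = 790600/2.9 = 272600 N.

P_allow = 273 kN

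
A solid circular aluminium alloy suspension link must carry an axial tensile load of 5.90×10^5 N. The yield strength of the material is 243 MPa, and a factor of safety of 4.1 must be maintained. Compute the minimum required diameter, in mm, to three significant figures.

d = 113 mm

Allowable stress σ_allow = 243/4.1 = 59.27 MPa.
Required area A = F/σ_allow = 590000/59.27 = 9955 mm².
A = πd²/4 → d = √(4A/π) = 112.6 mm.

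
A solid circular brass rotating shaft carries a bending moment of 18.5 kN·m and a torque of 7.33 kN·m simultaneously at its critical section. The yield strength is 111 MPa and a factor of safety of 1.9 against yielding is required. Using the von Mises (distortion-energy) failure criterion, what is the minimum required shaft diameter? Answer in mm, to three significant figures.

d = 151 mm

σ_allow = σ_y/n = 111/1.9 = 58.42 MPa.
For a solid shaft σ_b = 32M/(πd³) and τ = 16T/(πd³), so the von Mises stress is σ' = (16/πd³)·√(4M²+3T²).
√(4M²+3T²) = √(4×(1.850×10^7)² + 3×(7.330×10^6)²) = 3.912×10^7 N·mm.
d³ = 16×3.912×10^7/(π×58.42) = 3.410×10^6 mm³.
d = 150.5 mm.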